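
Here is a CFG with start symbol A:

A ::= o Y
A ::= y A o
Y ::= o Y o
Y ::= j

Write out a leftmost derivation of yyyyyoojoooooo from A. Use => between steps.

A => yAo => yyAoo => yyyAooo => yyyyAoooo => yyyyyAooooo => yyyyyoYooooo => yyyyyooYoooooo => yyyyyoojoooooo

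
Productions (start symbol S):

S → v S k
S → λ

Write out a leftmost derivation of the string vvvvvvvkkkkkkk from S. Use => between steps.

S => vSk => vvSkk => vvvSkkk => vvvvSkkkk => vvvvvSkkkkk => vvvvvvSkkkkkk => vvvvvvvSkkkkkkk => vvvvvvvkkkkkkk

S => vSk   [S → v S k]
vSk => vvSkk   [S → v S k]
vvSkk => vvvSkkk   [S → v S k]
vvvSkkk => vvvvSkkkk   [S → v S k]
vvvvSkkkk => vvvvvSkkkkk   [S → v S k]
vvvvvSkkkkk => vvvvvvSkkkkkk   [S → v S k]
vvvvvvSkkkkkk => vvvvvvvSkkkkkkk   [S → v S k]
vvvvvvvSkkkkkkk => vvvvvvvkkkkkkk   [S → λ]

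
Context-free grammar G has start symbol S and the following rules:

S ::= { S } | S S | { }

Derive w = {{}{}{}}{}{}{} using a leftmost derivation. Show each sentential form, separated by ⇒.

S ⇒ SS   [S ::= S S]
SS ⇒ SSS   [S ::= S S]
SSS ⇒ SSSS   [S ::= S S]
SSSS ⇒ {S}SSS   [S ::= { S }]
{S}SSS ⇒ {SS}SSS   [S ::= S S]
{SS}SSS ⇒ {{}S}SSS   [S ::= { }]
{{}S}SSS ⇒ {{}SS}SSS   [S ::= S S]
{{}SS}SSS ⇒ {{}{}S}SSS   [S ::= { }]
{{}{}S}SSS ⇒ {{}{}{}}SSS   [S ::= { }]
{{}{}{}}SSS ⇒ {{}{}{}}{}SS   [S ::= { }]
{{}{}{}}{}SS ⇒ {{}{}{}}{}{}S   [S ::= { }]
{{}{}{}}{}{}S ⇒ {{}{}{}}{}{}{}   [S ::= { }]

S ⇒ SS ⇒ SSS ⇒ SSSS ⇒ {S}SSS ⇒ {SS}SSS ⇒ {{}S}SSS ⇒ {{}SS}SSS ⇒ {{}{}S}SSS ⇒ {{}{}{}}SSS ⇒ {{}{}{}}{}SS ⇒ {{}{}{}}{}{}S ⇒ {{}{}{}}{}{}{}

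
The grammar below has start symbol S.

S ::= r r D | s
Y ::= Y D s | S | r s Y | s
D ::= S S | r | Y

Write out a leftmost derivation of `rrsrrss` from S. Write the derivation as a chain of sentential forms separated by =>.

S => rrD => rrSS => rrsS => rrsrrD => rrsrrSS => rrsrrsS => rrsrrss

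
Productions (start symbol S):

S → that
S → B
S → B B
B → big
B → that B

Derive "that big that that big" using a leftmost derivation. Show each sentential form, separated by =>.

S => B B => that B B => that big B => that big that B => that big that that B => that big that that big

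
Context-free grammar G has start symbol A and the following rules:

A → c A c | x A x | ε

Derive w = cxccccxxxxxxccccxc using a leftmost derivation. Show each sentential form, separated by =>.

A=>cAc=>cxAxc=>cxcAcxc=>cxccAccxc=>cxcccAcccxc=>cxccccAccccxc=>cxccccxAxccccxc=>cxccccxxAxxccccxc=>cxccccxxxAxxxccccxc=>cxccccxxxxxxccccxc

A => cAc   [A → c A c]
cAc => cxAxc   [A → x A x]
cxAxc => cxcAcxc   [A → c A c]
cxcAcxc => cxccAccxc   [A → c A c]
cxccAccxc => cxcccAcccxc   [A → c A c]
cxcccAcccxc => cxccccAccccxc   [A → c A c]
cxccccAccccxc => cxccccxAxccccxc   [A → x A x]
cxccccxAxccccxc => cxccccxxAxxccccxc   [A → x A x]
cxccccxxAxxccccxc => cxccccxxxAxxxccccxc   [A → x A x]
cxccccxxxAxxxccccxc => cxccccxxxxxxccccxc   [A → ε]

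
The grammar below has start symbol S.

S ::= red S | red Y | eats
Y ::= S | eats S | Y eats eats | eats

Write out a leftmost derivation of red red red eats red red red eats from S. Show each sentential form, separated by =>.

S => red Y => red S => red red S => red red red Y => red red red eats S => red red red eats red S => red red red eats red red S => red red red eats red red red Y => red red red eats red red red eats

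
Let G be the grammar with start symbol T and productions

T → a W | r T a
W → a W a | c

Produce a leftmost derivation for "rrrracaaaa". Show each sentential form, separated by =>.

T => rTa   [T → r T a]
rTa => rrTaa   [T → r T a]
rrTaa => rrrTaaa   [T → r T a]
rrrTaaa => rrrrTaaaa   [T → r T a]
rrrrTaaaa => rrrraWaaaa   [T → a W]
rrrraWaaaa => rrrracaaaa   [W → c]

T => rTa => rrTaa => rrrTaaa => rrrrTaaaa => rrrraWaaaa => rrrracaaaa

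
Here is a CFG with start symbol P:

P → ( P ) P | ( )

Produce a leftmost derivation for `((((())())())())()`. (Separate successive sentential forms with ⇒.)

P ⇒ (P)P ⇒ ((P)P)P ⇒ (((P)P)P)P ⇒ ((((P)P)P)P)P ⇒ ((((())P)P)P)P ⇒ ((((())())P)P)P ⇒ ((((())())())P)P ⇒ ((((())())())())P ⇒ ((((())())())())()

P ⇒ (P)P   [P → ( P ) P]
(P)P ⇒ ((P)P)P   [P → ( P ) P]
((P)P)P ⇒ (((P)P)P)P   [P → ( P ) P]
(((P)P)P)P ⇒ ((((P)P)P)P)P   [P → ( P ) P]
((((P)P)P)P)P ⇒ ((((())P)P)P)P   [P → ( )]
((((())P)P)P)P ⇒ ((((())())P)P)P   [P → ( )]
((((())())P)P)P ⇒ ((((())())())P)P   [P → ( )]
((((())())())P)P ⇒ ((((())())())())P   [P → ( )]
((((())())())())P ⇒ ((((())())())())()   [P → ( )]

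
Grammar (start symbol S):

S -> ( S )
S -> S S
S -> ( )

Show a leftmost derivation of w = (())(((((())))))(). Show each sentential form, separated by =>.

S => SS => SSS => (S)SS => (())SS => (())(S)S => (())((S))S => (())(((S)))S => (())((((S))))S => (())(((((S)))))S => (())(((((())))))S => (())(((((())))))()

S => SS   [S -> S S]
SS => SSS   [S -> S S]
SSS => (S)SS   [S -> ( S )]
(S)SS => (())SS   [S -> ( )]
(())SS => (())(S)S   [S -> ( S )]
(())(S)S => (())((S))S   [S -> ( S )]
(())((S))S => (())(((S)))S   [S -> ( S )]
(())(((S)))S => (())((((S))))S   [S -> ( S )]
(())((((S))))S => (())(((((S)))))S   [S -> ( S )]
(())(((((S)))))S => (())(((((())))))S   [S -> ( )]
(())(((((())))))S => (())(((((())))))()   [S -> ( )]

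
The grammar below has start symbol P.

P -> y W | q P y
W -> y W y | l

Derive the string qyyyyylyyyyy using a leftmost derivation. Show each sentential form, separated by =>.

P => qPy => qyWy => qyyWyy => qyyyWyyy => qyyyyWyyyy => qyyyyyWyyyyy => qyyyyylyyyyy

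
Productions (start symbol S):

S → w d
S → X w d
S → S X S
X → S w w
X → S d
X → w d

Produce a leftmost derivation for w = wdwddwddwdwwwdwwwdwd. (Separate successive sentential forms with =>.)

S => SXS   [S → S X S]
SXS => wdXS   [S → w d]
wdXS => wdSwwS   [X → S w w]
wdSwwS => wdXwdwwS   [S → X w d]
wdXwdwwS => wdSwwwdwwS   [X → S w w]
wdSwwwdwwS => wdXwdwwwdwwS   [S → X w d]
wdXwdwwwdwwS => wdSdwdwwwdwwS   [X → S d]
wdSdwdwwwdwwS => wdXwddwdwwwdwwS   [S → X w d]
wdXwddwdwwwdwwS => wdSdwddwdwwwdwwS   [X → S d]
wdSdwddwdwwwdwwS => wdwddwddwdwwwdwwS   [S → w d]
wdwddwddwdwwwdwwS => wdwddwddwdwwwdwwXwd   [S → X w d]
wdwddwddwdwwwdwwXwd => wdwddwddwdwwwdwwwdwd   [X → w d]

S => SXS => wdXS => wdSwwS => wdXwdwwS => wdSwwwdwwS => wdXwdwwwdwwS => wdSdwdwwwdwwS => wdXwddwdwwwdwwS => wdSdwddwdwwwdwwS => wdwddwddwdwwwdwwS => wdwddwddwdwwwdwwXwd => wdwddwddwdwwwdwwwdwd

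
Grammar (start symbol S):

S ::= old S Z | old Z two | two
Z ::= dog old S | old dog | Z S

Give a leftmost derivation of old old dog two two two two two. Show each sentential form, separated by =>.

S => old Z two => old Z S two => old Z S S two => old Z S S S two => old Z S S S S two => old old dog S S S S two => old old dog two S S S two => old old dog two two S S two => old old dog two two two S two => old old dog two two two two two

S => old Z two   [S ::= old Z two]
old Z two => old Z S two   [Z ::= Z S]
old Z S two => old Z S S two   [Z ::= Z S]
old Z S S two => old Z S S S two   [Z ::= Z S]
old Z S S S two => old Z S S S S two   [Z ::= Z S]
old Z S S S S two => old old dog S S S S two   [Z ::= old dog]
old old dog S S S S two => old old dog two S S S two   [S ::= two]
old old dog two S S S two => old old dog two two S S two   [S ::= two]
old old dog two two S S two => old old dog two two two S two   [S ::= two]
old old dog two two two S two => old old dog two two two two two   [S ::= two]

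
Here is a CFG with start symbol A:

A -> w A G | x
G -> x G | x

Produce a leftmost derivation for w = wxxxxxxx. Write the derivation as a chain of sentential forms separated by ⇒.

A ⇒ wAG   [A -> w A G]
wAG ⇒ wxG   [A -> x]
wxG ⇒ wxxG   [G -> x G]
wxxG ⇒ wxxxG   [G -> x G]
wxxxG ⇒ wxxxxG   [G -> x G]
wxxxxG ⇒ wxxxxxG   [G -> x G]
wxxxxxG ⇒ wxxxxxxG   [G -> x G]
wxxxxxxG ⇒ wxxxxxxx   [G -> x]

A ⇒ wAG ⇒ wxG ⇒ wxxG ⇒ wxxxG ⇒ wxxxxG ⇒ wxxxxxG ⇒ wxxxxxxG ⇒ wxxxxxxx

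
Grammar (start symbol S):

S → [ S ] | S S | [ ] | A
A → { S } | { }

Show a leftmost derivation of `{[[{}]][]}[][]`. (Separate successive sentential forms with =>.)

S => SS => SSS => ASS => {S}SS => {SS}SS => {[S]S}SS => {[[S]]S}SS => {[[A]]S}SS => {[[{}]]S}SS => {[[{}]][]}SS => {[[{}]][]}[]S => {[[{}]][]}[][]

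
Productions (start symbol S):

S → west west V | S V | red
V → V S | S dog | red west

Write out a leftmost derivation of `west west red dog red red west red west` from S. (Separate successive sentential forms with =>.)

S => S V => S V V => west west V V V => west west V S V V => west west S dog S V V => west west red dog S V V => west west red dog red V V => west west red dog red red west V => west west red dog red red west red west

S => S V   [S → S V]
S V => S V V   [S → S V]
S V V => west west V V V   [S → west west V]
west west V V V => west west V S V V   [V → V S]
west west V S V V => west west S dog S V V   [V → S dog]
west west S dog S V V => west west red dog S V V   [S → red]
west west red dog S V V => west west red dog red V V   [S → red]
west west red dog red V V => west west red dog red red west V   [V → red west]
west west red dog red red west V => west west red dog red red west red west   [V → red west]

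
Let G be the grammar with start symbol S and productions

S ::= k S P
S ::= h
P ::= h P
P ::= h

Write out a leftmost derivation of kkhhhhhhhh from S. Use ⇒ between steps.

S⇒kSP⇒kkSPP⇒kkhPP⇒kkhhPP⇒kkhhhPP⇒kkhhhhPP⇒kkhhhhhPP⇒kkhhhhhhP⇒kkhhhhhhhP⇒kkhhhhhhhh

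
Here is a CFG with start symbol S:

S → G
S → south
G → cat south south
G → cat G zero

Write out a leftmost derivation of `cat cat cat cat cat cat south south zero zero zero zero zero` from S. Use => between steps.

S => G   [S → G]
G => cat G zero   [G → cat G zero]
cat G zero => cat cat G zero zero   [G → cat G zero]
cat cat G zero zero => cat cat cat G zero zero zero   [G → cat G zero]
cat cat cat G zero zero zero => cat cat cat cat G zero zero zero zero   [G → cat G zero]
cat cat cat cat G zero zero zero zero => cat cat cat cat cat G zero zero zero zero zero   [G → cat G zero]
cat cat cat cat cat G zero zero zero zero zero => cat cat cat cat cat cat south south zero zero zero zero zero   [G → cat south south]

S => G => cat G zero => cat cat G zero zero => cat cat cat G zero zero zero => cat cat cat cat G zero zero zero zero => cat cat cat cat cat G zero zero zero zero zero => cat cat cat cat cat cat south south zero zero zero zero zero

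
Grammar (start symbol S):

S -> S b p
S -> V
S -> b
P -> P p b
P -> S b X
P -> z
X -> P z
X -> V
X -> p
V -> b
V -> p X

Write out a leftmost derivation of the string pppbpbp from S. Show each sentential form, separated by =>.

S => Sbp   [S -> S b p]
Sbp => Sbpbp   [S -> S b p]
Sbpbp => Vbpbp   [S -> V]
Vbpbp => pXbpbp   [V -> p X]
pXbpbp => pVbpbp   [X -> V]
pVbpbp => ppXbpbp   [V -> p X]
ppXbpbp => pppbpbp   [X -> p]

S => Sbp => Sbpbp => Vbpbp => pXbpbp => pVbpbp => ppXbpbp => pppbpbp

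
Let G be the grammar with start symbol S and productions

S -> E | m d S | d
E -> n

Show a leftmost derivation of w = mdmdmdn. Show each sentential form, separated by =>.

S => mdS => mdmdS => mdmdmdS => mdmdmdE => mdmdmdn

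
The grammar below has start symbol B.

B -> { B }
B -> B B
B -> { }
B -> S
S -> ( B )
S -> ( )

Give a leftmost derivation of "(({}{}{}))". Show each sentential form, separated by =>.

B => S => (B) => (S) => ((B)) => ((BB)) => ((BBB)) => (({}BB)) => (({}{}B)) => (({}{}{}))

B => S   [B -> S]
S => (B)   [S -> ( B )]
(B) => (S)   [B -> S]
(S) => ((B))   [S -> ( B )]
((B)) => ((BB))   [B -> B B]
((BB)) => ((BBB))   [B -> B B]
((BBB)) => (({}BB))   [B -> { }]
(({}BB)) => (({}{}B))   [B -> { }]
(({}{}B)) => (({}{}{}))   [B -> { }]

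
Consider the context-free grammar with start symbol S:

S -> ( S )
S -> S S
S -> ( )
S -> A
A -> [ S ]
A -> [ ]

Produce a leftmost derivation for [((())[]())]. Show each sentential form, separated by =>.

S => A   [S -> A]
A => [S]   [A -> [ S ]]
[S] => [(S)]   [S -> ( S )]
[(S)] => [(SS)]   [S -> S S]
[(SS)] => [(SSS)]   [S -> S S]
[(SSS)] => [((S)SS)]   [S -> ( S )]
[((S)SS)] => [((())SS)]   [S -> ( )]
[((())SS)] => [((())AS)]   [S -> A]
[((())AS)] => [((())[]S)]   [A -> [ ]]
[((())[]S)] => [((())[]())]   [S -> ( )]

S => A => [S] => [(S)] => [(SS)] => [(SSS)] => [((S)SS)] => [((())SS)] => [((())AS)] => [((())[]S)] => [((())[]())]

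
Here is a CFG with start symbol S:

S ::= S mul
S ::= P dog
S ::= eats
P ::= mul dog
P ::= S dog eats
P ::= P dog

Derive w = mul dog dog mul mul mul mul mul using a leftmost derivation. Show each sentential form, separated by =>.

S => S mul   [S ::= S mul]
S mul => S mul mul   [S ::= S mul]
S mul mul => S mul mul mul   [S ::= S mul]
S mul mul mul => S mul mul mul mul   [S ::= S mul]
S mul mul mul mul => S mul mul mul mul mul   [S ::= S mul]
S mul mul mul mul mul => P dog mul mul mul mul mul   [S ::= P dog]
P dog mul mul mul mul mul => mul dog dog mul mul mul mul mul   [P ::= mul dog]

S => S mul => S mul mul => S mul mul mul => S mul mul mul mul => S mul mul mul mul mul => P dog mul mul mul mul mul => mul dog dog mul mul mul mul mul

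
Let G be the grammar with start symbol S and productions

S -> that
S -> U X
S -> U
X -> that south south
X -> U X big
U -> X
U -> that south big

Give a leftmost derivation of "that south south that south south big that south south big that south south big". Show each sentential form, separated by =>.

S => U   [S -> U]
U => X   [U -> X]
X => U X big   [X -> U X big]
U X big => X X big   [U -> X]
X X big => U X big X big   [X -> U X big]
U X big X big => X X big X big   [U -> X]
X X big X big => U X big X big X big   [X -> U X big]
U X big X big X big => X X big X big X big   [U -> X]
X X big X big X big => that south south X big X big X big   [X -> that south south]
that south south X big X big X big => that south south that south south big X big X big   [X -> that south south]
that south south that south south big X big X big => that south south that south south big that south south big X big   [X -> that south south]
that south south that south south big that south south big X big => that south south that south south big that south south big that south south big   [X -> that south south]

S => U => X => U X big => X X big => U X big X big => X X big X big => U X big X big X big => X X big X big X big => that south south X big X big X big => that south south that south south big X big X big => that south south that south south big that south south big X big => that south south that south south big that south south big that south south big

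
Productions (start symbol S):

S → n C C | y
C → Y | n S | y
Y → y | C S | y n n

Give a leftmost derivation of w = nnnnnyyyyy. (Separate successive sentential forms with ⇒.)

S⇒nCC⇒nYC⇒nCSC⇒nnSSC⇒nnnCCSC⇒nnnnSCSC⇒nnnnnCCCSC⇒nnnnnyCCSC⇒nnnnnyyCSC⇒nnnnnyyySC⇒nnnnnyyyyC⇒nnnnnyyyyy

S ⇒ nCC   [S → n C C]
nCC ⇒ nYC   [C → Y]
nYC ⇒ nCSC   [Y → C S]
nCSC ⇒ nnSSC   [C → n S]
nnSSC ⇒ nnnCCSC   [S → n C C]
nnnCCSC ⇒ nnnnSCSC   [C → n S]
nnnnSCSC ⇒ nnnnnCCCSC   [S → n C C]
nnnnnCCCSC ⇒ nnnnnyCCSC   [C → y]
nnnnnyCCSC ⇒ nnnnnyyCSC   [C → y]
nnnnnyyCSC ⇒ nnnnnyyySC   [C → y]
nnnnnyyySC ⇒ nnnnnyyyyC   [S → y]
nnnnnyyyyC ⇒ nnnnnyyyyy   [C → y]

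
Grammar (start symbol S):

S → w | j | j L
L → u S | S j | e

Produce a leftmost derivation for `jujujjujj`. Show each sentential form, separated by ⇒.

S⇒jL⇒juS⇒jujL⇒jujuS⇒jujujL⇒jujujSj⇒jujujjLj⇒jujujjuSj⇒jujujjujj

S ⇒ jL   [S → j L]
jL ⇒ juS   [L → u S]
juS ⇒ jujL   [S → j L]
jujL ⇒ jujuS   [L → u S]
jujuS ⇒ jujujL   [S → j L]
jujujL ⇒ jujujSj   [L → S j]
jujujSj ⇒ jujujjLj   [S → j L]
jujujjLj ⇒ jujujjuSj   [L → u S]
jujujjuSj ⇒ jujujjujj   [S → j]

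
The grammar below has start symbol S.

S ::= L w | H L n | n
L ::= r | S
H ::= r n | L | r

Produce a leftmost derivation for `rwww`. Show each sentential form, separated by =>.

S => Lw   [S ::= L w]
Lw => Sw   [L ::= S]
Sw => Lww   [S ::= L w]
Lww => Sww   [L ::= S]
Sww => Lwww   [S ::= L w]
Lwww => rwww   [L ::= r]

S=>Lw=>Sw=>Lww=>Sww=>Lwww=>rwww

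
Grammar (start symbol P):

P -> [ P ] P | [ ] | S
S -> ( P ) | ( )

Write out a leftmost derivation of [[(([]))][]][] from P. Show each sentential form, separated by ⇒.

P ⇒ [P]P   [P -> [ P ] P]
[P]P ⇒ [[P]P]P   [P -> [ P ] P]
[[P]P]P ⇒ [[S]P]P   [P -> S]
[[S]P]P ⇒ [[(P)]P]P   [S -> ( P )]
[[(P)]P]P ⇒ [[(S)]P]P   [P -> S]
[[(S)]P]P ⇒ [[((P))]P]P   [S -> ( P )]
[[((P))]P]P ⇒ [[(([]))]P]P   [P -> [ ]]
[[(([]))]P]P ⇒ [[(([]))][]]P   [P -> [ ]]
[[(([]))][]]P ⇒ [[(([]))][]][]   [P -> [ ]]

P ⇒ [P]P ⇒ [[P]P]P ⇒ [[S]P]P ⇒ [[(P)]P]P ⇒ [[(S)]P]P ⇒ [[((P))]P]P ⇒ [[(([]))]P]P ⇒ [[(([]))][]]P ⇒ [[(([]))][]][]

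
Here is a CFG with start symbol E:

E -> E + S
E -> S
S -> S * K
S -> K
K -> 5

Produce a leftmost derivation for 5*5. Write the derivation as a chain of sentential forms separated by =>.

E => S   [E -> S]
S => S*K   [S -> S * K]
S*K => K*K   [S -> K]
K*K => 5*K   [K -> 5]
5*K => 5*5   [K -> 5]

E => S => S*K => K*K => 5*K => 5*5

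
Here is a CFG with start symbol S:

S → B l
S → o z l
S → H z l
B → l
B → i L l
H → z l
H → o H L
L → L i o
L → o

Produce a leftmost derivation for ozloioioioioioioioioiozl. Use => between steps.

S => Hzl   [S → H z l]
Hzl => oHLzl   [H → o H L]
oHLzl => ozlLzl   [H → z l]
ozlLzl => ozlLiozl   [L → L i o]
ozlLiozl => ozlLioiozl   [L → L i o]
ozlLioiozl => ozlLioioiozl   [L → L i o]
ozlLioioiozl => ozlLioioioiozl   [L → L i o]
ozlLioioioiozl => ozlLioioioioiozl   [L → L i o]
ozlLioioioioiozl => ozlLioioioioioiozl   [L → L i o]
ozlLioioioioioiozl => ozlLioioioioioioiozl   [L → L i o]
ozlLioioioioioioiozl => ozlLioioioioioioioiozl   [L → L i o]
ozlLioioioioioioioiozl => ozlLioioioioioioioioiozl   [L → L i o]
ozlLioioioioioioioioiozl => ozloioioioioioioioioiozl   [L → o]

S => Hzl => oHLzl => ozlLzl => ozlLiozl => ozlLioiozl => ozlLioioiozl => ozlLioioioiozl => ozlLioioioioiozl => ozlLioioioioioiozl => ozlLioioioioioioiozl => ozlLioioioioioioioiozl => ozlLioioioioioioioioiozl => ozloioioioioioioioioiozl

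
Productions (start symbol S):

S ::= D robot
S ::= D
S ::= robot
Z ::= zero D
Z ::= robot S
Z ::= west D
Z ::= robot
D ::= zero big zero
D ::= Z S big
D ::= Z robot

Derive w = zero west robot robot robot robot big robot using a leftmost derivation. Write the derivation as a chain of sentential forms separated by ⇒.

S ⇒ D ⇒ Z robot ⇒ zero D robot ⇒ zero Z S big robot ⇒ zero west D S big robot ⇒ zero west Z robot S big robot ⇒ zero west robot S robot S big robot ⇒ zero west robot robot robot S big robot ⇒ zero west robot robot robot robot big robot

S ⇒ D   [S ::= D]
D ⇒ Z robot   [D ::= Z robot]
Z robot ⇒ zero D robot   [Z ::= zero D]
zero D robot ⇒ zero Z S big robot   [D ::= Z S big]
zero Z S big robot ⇒ zero west D S big robot   [Z ::= west D]
zero west D S big robot ⇒ zero west Z robot S big robot   [D ::= Z robot]
zero west Z robot S big robot ⇒ zero west robot S robot S big robot   [Z ::= robot S]
zero west robot S robot S big robot ⇒ zero west robot robot robot S big robot   [S ::= robot]
zero west robot robot robot S big robot ⇒ zero west robot robot robot robot big robot   [S ::= robot]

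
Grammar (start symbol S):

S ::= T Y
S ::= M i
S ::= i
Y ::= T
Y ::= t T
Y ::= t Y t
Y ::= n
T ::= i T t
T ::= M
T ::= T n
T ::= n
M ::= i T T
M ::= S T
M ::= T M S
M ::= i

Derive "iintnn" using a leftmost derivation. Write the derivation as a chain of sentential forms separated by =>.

S=>TY=>TnY=>MnY=>STnY=>iTnY=>iiTtnY=>iintnY=>iintnn

S => TY   [S ::= T Y]
TY => TnY   [T ::= T n]
TnY => MnY   [T ::= M]
MnY => STnY   [M ::= S T]
STnY => iTnY   [S ::= i]
iTnY => iiTtnY   [T ::= i T t]
iiTtnY => iintnY   [T ::= n]
iintnY => iintnn   [Y ::= n]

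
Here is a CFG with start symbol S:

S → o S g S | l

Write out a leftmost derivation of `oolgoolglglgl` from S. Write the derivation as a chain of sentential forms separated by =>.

S => oSgS   [S → o S g S]
oSgS => ooSgSgS   [S → o S g S]
ooSgSgS => oolgSgS   [S → l]
oolgSgS => oolgoSgSgS   [S → o S g S]
oolgoSgSgS => oolgooSgSgSgS   [S → o S g S]
oolgooSgSgSgS => oolgoolgSgSgS   [S → l]
oolgoolgSgSgS => oolgoolglgSgS   [S → l]
oolgoolglgSgS => oolgoolglglgS   [S → l]
oolgoolglglgS => oolgoolglglgl   [S → l]

S=>oSgS=>ooSgSgS=>oolgSgS=>oolgoSgSgS=>oolgooSgSgSgS=>oolgoolgSgSgS=>oolgoolglgSgS=>oolgoolglglgS=>oolgoolglglgl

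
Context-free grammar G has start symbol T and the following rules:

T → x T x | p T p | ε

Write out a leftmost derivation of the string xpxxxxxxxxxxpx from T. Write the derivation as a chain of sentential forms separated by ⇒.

T ⇒ xTx ⇒ xpTpx ⇒ xpxTxpx ⇒ xpxxTxxpx ⇒ xpxxxTxxxpx ⇒ xpxxxxTxxxxpx ⇒ xpxxxxxTxxxxxpx ⇒ xpxxxxxxxxxxpx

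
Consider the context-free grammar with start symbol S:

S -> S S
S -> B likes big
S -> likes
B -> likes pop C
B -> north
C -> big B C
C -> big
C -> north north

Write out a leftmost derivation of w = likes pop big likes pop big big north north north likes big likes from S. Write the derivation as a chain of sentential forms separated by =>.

S => S S   [S -> S S]
S S => B likes big S   [S -> B likes big]
B likes big S => likes pop C likes big S   [B -> likes pop C]
likes pop C likes big S => likes pop big B C likes big S   [C -> big B C]
likes pop big B C likes big S => likes pop big likes pop C C likes big S   [B -> likes pop C]
likes pop big likes pop C C likes big S => likes pop big likes pop big C likes big S   [C -> big]
likes pop big likes pop big C likes big S => likes pop big likes pop big big B C likes big S   [C -> big B C]
likes pop big likes pop big big B C likes big S => likes pop big likes pop big big north C likes big S   [B -> north]
likes pop big likes pop big big north C likes big S => likes pop big likes pop big big north north north likes big S   [C -> north north]
likes pop big likes pop big big north north north likes big S => likes pop big likes pop big big north north north likes big likes   [S -> likes]

S => S S => B likes big S => likes pop C likes big S => likes pop big B C likes big S => likes pop big likes pop C C likes big S => likes pop big likes pop big C likes big S => likes pop big likes pop big big B C likes big S => likes pop big likes pop big big north C likes big S => likes pop big likes pop big big north north north likes big S => likes pop big likes pop big big north north north likes big likes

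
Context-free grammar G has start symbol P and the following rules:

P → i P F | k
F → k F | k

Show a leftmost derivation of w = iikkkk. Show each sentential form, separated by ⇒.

P⇒iPF⇒iiPFF⇒iikFF⇒iikkFF⇒iikkkF⇒iikkkk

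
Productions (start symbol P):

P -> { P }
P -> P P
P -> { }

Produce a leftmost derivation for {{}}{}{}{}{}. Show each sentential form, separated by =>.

P => PP => PPP => PPPP => PPPPP => {P}PPPP => {{}}PPPP => {{}}{}PPP => {{}}{}{}PP => {{}}{}{}{}P => {{}}{}{}{}{}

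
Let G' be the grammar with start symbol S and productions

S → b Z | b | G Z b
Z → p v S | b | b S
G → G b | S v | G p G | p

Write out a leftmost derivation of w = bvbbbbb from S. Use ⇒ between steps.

S ⇒ GZb   [S → G Z b]
GZb ⇒ GbZb   [G → G b]
GbZb ⇒ SvbZb   [G → S v]
SvbZb ⇒ bvbZb   [S → b]
bvbZb ⇒ bvbbSb   [Z → b S]
bvbbSb ⇒ bvbbbZb   [S → b Z]
bvbbbZb ⇒ bvbbbbb   [Z → b]

S ⇒ GZb ⇒ GbZb ⇒ SvbZb ⇒ bvbZb ⇒ bvbbSb ⇒ bvbbbZb ⇒ bvbbbbb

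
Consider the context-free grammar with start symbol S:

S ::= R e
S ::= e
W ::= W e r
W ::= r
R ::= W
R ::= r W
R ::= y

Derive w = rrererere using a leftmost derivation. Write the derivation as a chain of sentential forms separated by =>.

S => Re => rWe => rWere => rWerere => rWererere => rrererere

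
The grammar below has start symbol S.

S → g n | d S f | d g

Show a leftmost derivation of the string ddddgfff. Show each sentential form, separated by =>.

S=>dSf=>ddSff=>dddSfff=>ddddgfff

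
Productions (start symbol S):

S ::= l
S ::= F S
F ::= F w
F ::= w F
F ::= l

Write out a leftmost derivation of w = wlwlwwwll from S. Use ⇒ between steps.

S ⇒ FS ⇒ wFS ⇒ wFwS ⇒ wlwS ⇒ wlwFS ⇒ wlwlS ⇒ wlwlFS ⇒ wlwlwFS ⇒ wlwlwwFS ⇒ wlwlwwwFS ⇒ wlwlwwwlS ⇒ wlwlwwwll

S ⇒ FS   [S ::= F S]
FS ⇒ wFS   [F ::= w F]
wFS ⇒ wFwS   [F ::= F w]
wFwS ⇒ wlwS   [F ::= l]
wlwS ⇒ wlwFS   [S ::= F S]
wlwFS ⇒ wlwlS   [F ::= l]
wlwlS ⇒ wlwlFS   [S ::= F S]
wlwlFS ⇒ wlwlwFS   [F ::= w F]
wlwlwFS ⇒ wlwlwwFS   [F ::= w F]
wlwlwwFS ⇒ wlwlwwwFS   [F ::= w F]
wlwlwwwFS ⇒ wlwlwwwlS   [F ::= l]
wlwlwwwlS ⇒ wlwlwwwll   [S ::= l]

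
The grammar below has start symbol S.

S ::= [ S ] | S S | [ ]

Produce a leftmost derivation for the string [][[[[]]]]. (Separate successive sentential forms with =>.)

S=>SS=>[]S=>[][S]=>[][[S]]=>[][[[S]]]=>[][[[[]]]]

S => SS   [S ::= S S]
SS => []S   [S ::= [ ]]
[]S => [][S]   [S ::= [ S ]]
[][S] => [][[S]]   [S ::= [ S ]]
[][[S]] => [][[[S]]]   [S ::= [ S ]]
[][[[S]]] => [][[[[]]]]   [S ::= [ ]]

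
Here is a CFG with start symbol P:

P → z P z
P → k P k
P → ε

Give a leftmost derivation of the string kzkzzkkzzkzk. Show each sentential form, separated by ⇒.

P⇒kPk⇒kzPzk⇒kzkPkzk⇒kzkzPzkzk⇒kzkzzPzzkzk⇒kzkzzkPkzzkzk⇒kzkzzkkzzkzk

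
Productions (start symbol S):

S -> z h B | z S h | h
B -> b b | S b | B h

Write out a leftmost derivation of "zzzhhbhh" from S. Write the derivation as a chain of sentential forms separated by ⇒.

S ⇒ zSh ⇒ zzShh ⇒ zzzhBhh ⇒ zzzhSbhh ⇒ zzzhhbhh

S ⇒ zSh   [S -> z S h]
zSh ⇒ zzShh   [S -> z S h]
zzShh ⇒ zzzhBhh   [S -> z h B]
zzzhBhh ⇒ zzzhSbhh   [B -> S b]
zzzhSbhh ⇒ zzzhhbhh   [S -> h]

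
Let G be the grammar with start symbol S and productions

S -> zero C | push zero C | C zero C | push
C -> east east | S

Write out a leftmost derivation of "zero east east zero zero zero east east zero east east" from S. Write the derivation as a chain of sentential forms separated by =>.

S => zero C => zero S => zero C zero C => zero east east zero C => zero east east zero S => zero east east zero C zero C => zero east east zero S zero C => zero east east zero zero C zero C => zero east east zero zero S zero C => zero east east zero zero zero C zero C => zero east east zero zero zero east east zero C => zero east east zero zero zero east east zero east east

S => zero C   [S -> zero C]
zero C => zero S   [C -> S]
zero S => zero C zero C   [S -> C zero C]
zero C zero C => zero east east zero C   [C -> east east]
zero east east zero C => zero east east zero S   [C -> S]
zero east east zero S => zero east east zero C zero C   [S -> C zero C]
zero east east zero C zero C => zero east east zero S zero C   [C -> S]
zero east east zero S zero C => zero east east zero zero C zero C   [S -> zero C]
zero east east zero zero C zero C => zero east east zero zero S zero C   [C -> S]
zero east east zero zero S zero C => zero east east zero zero zero C zero C   [S -> zero C]
zero east east zero zero zero C zero C => zero east east zero zero zero east east zero C   [C -> east east]
zero east east zero zero zero east east zero C => zero east east zero zero zero east east zero east east   [C -> east east]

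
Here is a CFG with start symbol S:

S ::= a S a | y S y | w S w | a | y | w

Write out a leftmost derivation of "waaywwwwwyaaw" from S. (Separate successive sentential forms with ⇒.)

S⇒wSw⇒waSaw⇒waaSaaw⇒waaySyaaw⇒waaywSwyaaw⇒waaywwSwwyaaw⇒waaywwwwwyaaw

S ⇒ wSw   [S ::= w S w]
wSw ⇒ waSaw   [S ::= a S a]
waSaw ⇒ waaSaaw   [S ::= a S a]
waaSaaw ⇒ waaySyaaw   [S ::= y S y]
waaySyaaw ⇒ waaywSwyaaw   [S ::= w S w]
waaywSwyaaw ⇒ waaywwSwwyaaw   [S ::= w S w]
waaywwSwwyaaw ⇒ waaywwwwwyaaw   [S ::= w]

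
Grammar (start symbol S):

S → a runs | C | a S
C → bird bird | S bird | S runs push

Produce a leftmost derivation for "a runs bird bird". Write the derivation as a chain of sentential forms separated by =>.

S => C => S bird => C bird => S bird bird => a runs bird bird

S => C   [S → C]
C => S bird   [C → S bird]
S bird => C bird   [S → C]
C bird => S bird bird   [C → S bird]
S bird bird => a runs bird bird   [S → a runs]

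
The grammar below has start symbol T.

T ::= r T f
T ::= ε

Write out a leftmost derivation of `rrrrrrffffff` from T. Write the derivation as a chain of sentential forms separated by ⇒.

T ⇒ rTf   [T ::= r T f]
rTf ⇒ rrTff   [T ::= r T f]
rrTff ⇒ rrrTfff   [T ::= r T f]
rrrTfff ⇒ rrrrTffff   [T ::= r T f]
rrrrTffff ⇒ rrrrrTfffff   [T ::= r T f]
rrrrrTfffff ⇒ rrrrrrTffffff   [T ::= r T f]
rrrrrrTffffff ⇒ rrrrrrffffff   [T ::= ε]

T⇒rTf⇒rrTff⇒rrrTfff⇒rrrrTffff⇒rrrrrTfffff⇒rrrrrrTffffff⇒rrrrrrffffff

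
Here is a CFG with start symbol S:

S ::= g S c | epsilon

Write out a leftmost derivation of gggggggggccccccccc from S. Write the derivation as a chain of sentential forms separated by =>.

S => gSc => ggScc => gggSccc => ggggScccc => gggggSccccc => ggggggScccccc => gggggggSccccccc => ggggggggScccccccc => gggggggggSccccccccc => gggggggggccccccccc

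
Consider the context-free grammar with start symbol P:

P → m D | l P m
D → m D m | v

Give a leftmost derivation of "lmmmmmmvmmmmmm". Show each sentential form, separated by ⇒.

P ⇒ lPm   [P → l P m]
lPm ⇒ lmDm   [P → m D]
lmDm ⇒ lmmDmm   [D → m D m]
lmmDmm ⇒ lmmmDmmm   [D → m D m]
lmmmDmmm ⇒ lmmmmDmmmm   [D → m D m]
lmmmmDmmmm ⇒ lmmmmmDmmmmm   [D → m D m]
lmmmmmDmmmmm ⇒ lmmmmmmDmmmmmm   [D → m D m]
lmmmmmmDmmmmmm ⇒ lmmmmmmvmmmmmm   [D → v]

P ⇒ lPm ⇒ lmDm ⇒ lmmDmm ⇒ lmmmDmmm ⇒ lmmmmDmmmm ⇒ lmmmmmDmmmmm ⇒ lmmmmmmDmmmmmm ⇒ lmmmmmmvmmmmmm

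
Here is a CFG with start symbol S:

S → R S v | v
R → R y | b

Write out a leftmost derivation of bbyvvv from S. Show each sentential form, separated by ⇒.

S ⇒ RSv   [S → R S v]
RSv ⇒ bSv   [R → b]
bSv ⇒ bRSvv   [S → R S v]
bRSvv ⇒ bRySvv   [R → R y]
bRySvv ⇒ bbySvv   [R → b]
bbySvv ⇒ bbyvvv   [S → v]

S⇒RSv⇒bSv⇒bRSvv⇒bRySvv⇒bbySvv⇒bbyvvv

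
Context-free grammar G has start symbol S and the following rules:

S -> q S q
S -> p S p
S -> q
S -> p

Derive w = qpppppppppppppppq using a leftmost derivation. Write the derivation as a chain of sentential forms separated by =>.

S=>qSq=>qpSpq=>qppSppq=>qpppSpppq=>qppppSppppq=>qpppppSpppppq=>qppppppSppppppq=>qpppppppSpppppppq=>qpppppppppppppppq

S => qSq   [S -> q S q]
qSq => qpSpq   [S -> p S p]
qpSpq => qppSppq   [S -> p S p]
qppSppq => qpppSpppq   [S -> p S p]
qpppSpppq => qppppSppppq   [S -> p S p]
qppppSppppq => qpppppSpppppq   [S -> p S p]
qpppppSpppppq => qppppppSppppppq   [S -> p S p]
qppppppSppppppq => qpppppppSpppppppq   [S -> p S p]
qpppppppSpppppppq => qpppppppppppppppq   [S -> p]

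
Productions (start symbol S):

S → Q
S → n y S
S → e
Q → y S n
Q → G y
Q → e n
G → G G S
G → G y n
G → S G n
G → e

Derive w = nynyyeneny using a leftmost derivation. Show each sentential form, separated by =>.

S => nyS => nyQ => nyGy => nySGny => nynySGny => nynyQGny => nynyySnGny => nynyyenGny => nynyyeneny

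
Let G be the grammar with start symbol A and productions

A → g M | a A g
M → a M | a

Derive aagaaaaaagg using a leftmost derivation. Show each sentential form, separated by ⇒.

A ⇒ aAg   [A → a A g]
aAg ⇒ aaAgg   [A → a A g]
aaAgg ⇒ aagMgg   [A → g M]
aagMgg ⇒ aagaMgg   [M → a M]
aagaMgg ⇒ aagaaMgg   [M → a M]
aagaaMgg ⇒ aagaaaMgg   [M → a M]
aagaaaMgg ⇒ aagaaaaMgg   [M → a M]
aagaaaaMgg ⇒ aagaaaaaMgg   [M → a M]
aagaaaaaMgg ⇒ aagaaaaaagg   [M → a]

A⇒aAg⇒aaAgg⇒aagMgg⇒aagaMgg⇒aagaaMgg⇒aagaaaMgg⇒aagaaaaMgg⇒aagaaaaaMgg⇒aagaaaaaagg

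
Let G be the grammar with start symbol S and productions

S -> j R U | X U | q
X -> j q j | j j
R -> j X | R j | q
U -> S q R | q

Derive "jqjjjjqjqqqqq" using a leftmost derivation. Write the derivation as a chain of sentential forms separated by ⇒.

S ⇒ jRU ⇒ jRjU ⇒ jRjjU ⇒ jRjjjU ⇒ jqjjjU ⇒ jqjjjSqR ⇒ jqjjjXUqR ⇒ jqjjjjqjUqR ⇒ jqjjjjqjSqRqR ⇒ jqjjjjqjqqRqR ⇒ jqjjjjqjqqqqR ⇒ jqjjjjqjqqqqq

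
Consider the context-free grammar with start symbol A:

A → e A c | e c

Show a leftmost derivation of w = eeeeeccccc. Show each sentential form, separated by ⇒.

A⇒eAc⇒eeAcc⇒eeeAccc⇒eeeeAcccc⇒eeeeeccccc

A ⇒ eAc   [A → e A c]
eAc ⇒ eeAcc   [A → e A c]
eeAcc ⇒ eeeAccc   [A → e A c]
eeeAccc ⇒ eeeeAcccc   [A → e A c]
eeeeAcccc ⇒ eeeeeccccc   [A → e c]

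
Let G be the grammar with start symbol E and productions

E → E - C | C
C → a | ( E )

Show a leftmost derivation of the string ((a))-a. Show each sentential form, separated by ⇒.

E⇒E-C⇒C-C⇒(E)-C⇒(C)-C⇒((E))-C⇒((C))-C⇒((a))-C⇒((a))-a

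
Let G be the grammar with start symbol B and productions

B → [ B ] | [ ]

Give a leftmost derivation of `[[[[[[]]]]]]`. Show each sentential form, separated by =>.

B => [B]   [B → [ B ]]
[B] => [[B]]   [B → [ B ]]
[[B]] => [[[B]]]   [B → [ B ]]
[[[B]]] => [[[[B]]]]   [B → [ B ]]
[[[[B]]]] => [[[[[B]]]]]   [B → [ B ]]
[[[[[B]]]]] => [[[[[[]]]]]]   [B → [ ]]

B=>[B]=>[[B]]=>[[[B]]]=>[[[[B]]]]=>[[[[[B]]]]]=>[[[[[[]]]]]]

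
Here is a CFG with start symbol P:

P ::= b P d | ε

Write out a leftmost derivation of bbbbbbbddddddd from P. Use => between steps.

P=>bPd=>bbPdd=>bbbPddd=>bbbbPdddd=>bbbbbPddddd=>bbbbbbPdddddd=>bbbbbbbPddddddd=>bbbbbbbddddddd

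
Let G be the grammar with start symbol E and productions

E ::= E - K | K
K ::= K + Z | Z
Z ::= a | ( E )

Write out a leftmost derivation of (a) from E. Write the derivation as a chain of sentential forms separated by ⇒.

E ⇒ K ⇒ Z ⇒ (E) ⇒ (K) ⇒ (Z) ⇒ (a)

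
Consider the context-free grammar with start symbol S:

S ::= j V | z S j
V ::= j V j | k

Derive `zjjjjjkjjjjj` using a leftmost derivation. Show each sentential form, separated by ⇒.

S ⇒ zSj   [S ::= z S j]
zSj ⇒ zjVj   [S ::= j V]
zjVj ⇒ zjjVjj   [V ::= j V j]
zjjVjj ⇒ zjjjVjjj   [V ::= j V j]
zjjjVjjj ⇒ zjjjjVjjjj   [V ::= j V j]
zjjjjVjjjj ⇒ zjjjjjVjjjjj   [V ::= j V j]
zjjjjjVjjjjj ⇒ zjjjjjkjjjjj   [V ::= k]

S⇒zSj⇒zjVj⇒zjjVjj⇒zjjjVjjj⇒zjjjjVjjjj⇒zjjjjjVjjjjj⇒zjjjjjkjjjjj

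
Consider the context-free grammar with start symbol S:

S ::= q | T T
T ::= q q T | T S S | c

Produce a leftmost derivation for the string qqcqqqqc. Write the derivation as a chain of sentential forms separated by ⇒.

S⇒TT⇒TSST⇒qqTSST⇒qqTSSSST⇒qqcSSSST⇒qqcqSSST⇒qqcqqSST⇒qqcqqqST⇒qqcqqqqT⇒qqcqqqqc

S ⇒ TT   [S ::= T T]
TT ⇒ TSST   [T ::= T S S]
TSST ⇒ qqTSST   [T ::= q q T]
qqTSST ⇒ qqTSSSST   [T ::= T S S]
qqTSSSST ⇒ qqcSSSST   [T ::= c]
qqcSSSST ⇒ qqcqSSST   [S ::= q]
qqcqSSST ⇒ qqcqqSST   [S ::= q]
qqcqqSST ⇒ qqcqqqST   [S ::= q]
qqcqqqST ⇒ qqcqqqqT   [S ::= q]
qqcqqqqT ⇒ qqcqqqqc   [T ::= c]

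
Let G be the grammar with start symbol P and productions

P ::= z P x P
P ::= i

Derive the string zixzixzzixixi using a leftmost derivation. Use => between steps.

P => zPxP   [P ::= z P x P]
zPxP => zixP   [P ::= i]
zixP => zixzPxP   [P ::= z P x P]
zixzPxP => zixzixP   [P ::= i]
zixzixP => zixzixzPxP   [P ::= z P x P]
zixzixzPxP => zixzixzzPxPxP   [P ::= z P x P]
zixzixzzPxPxP => zixzixzzixPxP   [P ::= i]
zixzixzzixPxP => zixzixzzixixP   [P ::= i]
zixzixzzixixP => zixzixzzixixi   [P ::= i]

P => zPxP => zixP => zixzPxP => zixzixP => zixzixzPxP => zixzixzzPxPxP => zixzixzzixPxP => zixzixzzixixP => zixzixzzixixi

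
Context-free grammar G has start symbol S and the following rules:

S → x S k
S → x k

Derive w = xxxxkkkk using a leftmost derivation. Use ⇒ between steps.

S ⇒ xSk   [S → x S k]
xSk ⇒ xxSkk   [S → x S k]
xxSkk ⇒ xxxSkkk   [S → x S k]
xxxSkkk ⇒ xxxxkkkk   [S → x k]

S ⇒ xSk ⇒ xxSkk ⇒ xxxSkkk ⇒ xxxxkkkk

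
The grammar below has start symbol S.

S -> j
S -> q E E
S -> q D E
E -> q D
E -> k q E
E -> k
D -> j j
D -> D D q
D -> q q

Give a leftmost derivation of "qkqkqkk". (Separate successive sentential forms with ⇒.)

S ⇒ qEE   [S -> q E E]
qEE ⇒ qkqEE   [E -> k q E]
qkqEE ⇒ qkqkqEE   [E -> k q E]
qkqkqEE ⇒ qkqkqkE   [E -> k]
qkqkqkE ⇒ qkqkqkk   [E -> k]

S ⇒ qEE ⇒ qkqEE ⇒ qkqkqEE ⇒ qkqkqkE ⇒ qkqkqkk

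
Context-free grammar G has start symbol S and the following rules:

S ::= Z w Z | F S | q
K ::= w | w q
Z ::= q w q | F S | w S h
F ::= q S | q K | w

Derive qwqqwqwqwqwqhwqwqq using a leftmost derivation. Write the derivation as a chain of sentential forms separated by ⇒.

S⇒FS⇒qKS⇒qwqS⇒qwqFS⇒qwqqSS⇒qwqqZwZS⇒qwqqwShwZS⇒qwqqwZwZhwZS⇒qwqqwqwqwZhwZS⇒qwqqwqwqwqwqhwZS⇒qwqqwqwqwqwqhwqwqS⇒qwqqwqwqwqwqhwqwqq

S ⇒ FS   [S ::= F S]
FS ⇒ qKS   [F ::= q K]
qKS ⇒ qwqS   [K ::= w q]
qwqS ⇒ qwqFS   [S ::= F S]
qwqFS ⇒ qwqqSS   [F ::= q S]
qwqqSS ⇒ qwqqZwZS   [S ::= Z w Z]
qwqqZwZS ⇒ qwqqwShwZS   [Z ::= w S h]
qwqqwShwZS ⇒ qwqqwZwZhwZS   [S ::= Z w Z]
qwqqwZwZhwZS ⇒ qwqqwqwqwZhwZS   [Z ::= q w q]
qwqqwqwqwZhwZS ⇒ qwqqwqwqwqwqhwZS   [Z ::= q w q]
qwqqwqwqwqwqhwZS ⇒ qwqqwqwqwqwqhwqwqS   [Z ::= q w q]
qwqqwqwqwqwqhwqwqS ⇒ qwqqwqwqwqwqhwqwqq   [S ::= q]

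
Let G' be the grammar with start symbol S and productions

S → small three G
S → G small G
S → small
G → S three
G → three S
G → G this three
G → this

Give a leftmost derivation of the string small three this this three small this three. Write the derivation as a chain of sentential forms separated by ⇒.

S ⇒ small three G ⇒ small three S three ⇒ small three G small G three ⇒ small three G this three small G three ⇒ small three this this three small G three ⇒ small three this this three small this three

S ⇒ small three G   [S → small three G]
small three G ⇒ small three S three   [G → S three]
small three S three ⇒ small three G small G three   [S → G small G]
small three G small G three ⇒ small three G this three small G three   [G → G this three]
small three G this three small G three ⇒ small three this this three small G three   [G → this]
small three this this three small G three ⇒ small three this this three small this three   [G → this]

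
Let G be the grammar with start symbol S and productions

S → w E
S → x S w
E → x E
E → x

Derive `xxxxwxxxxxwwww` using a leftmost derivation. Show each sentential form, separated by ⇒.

S ⇒ xSw ⇒ xxSww ⇒ xxxSwww ⇒ xxxxSwwww ⇒ xxxxwEwwww ⇒ xxxxwxEwwww ⇒ xxxxwxxEwwww ⇒ xxxxwxxxEwwww ⇒ xxxxwxxxxEwwww ⇒ xxxxwxxxxxwwww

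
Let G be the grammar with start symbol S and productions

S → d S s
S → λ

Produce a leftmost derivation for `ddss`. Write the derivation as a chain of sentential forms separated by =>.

S => dSs   [S → d S s]
dSs => ddSss   [S → d S s]
ddSss => ddss   [S → λ]

S=>dSs=>ddSss=>ddss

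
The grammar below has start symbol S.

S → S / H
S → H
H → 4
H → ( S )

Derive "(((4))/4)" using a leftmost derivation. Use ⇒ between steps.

S ⇒ H ⇒ (S) ⇒ (S/H) ⇒ (H/H) ⇒ ((S)/H) ⇒ ((H)/H) ⇒ (((S))/H) ⇒ (((H))/H) ⇒ (((4))/H) ⇒ (((4))/4)

S ⇒ H   [S → H]
H ⇒ (S)   [H → ( S )]
(S) ⇒ (S/H)   [S → S / H]
(S/H) ⇒ (H/H)   [S → H]
(H/H) ⇒ ((S)/H)   [H → ( S )]
((S)/H) ⇒ ((H)/H)   [S → H]
((H)/H) ⇒ (((S))/H)   [H → ( S )]
(((S))/H) ⇒ (((H))/H)   [S → H]
(((H))/H) ⇒ (((4))/H)   [H → 4]
(((4))/H) ⇒ (((4))/4)   [H → 4]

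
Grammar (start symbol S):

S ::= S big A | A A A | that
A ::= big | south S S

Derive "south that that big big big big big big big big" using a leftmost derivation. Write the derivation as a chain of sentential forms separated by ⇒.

S ⇒ S big A   [S ::= S big A]
S big A ⇒ A A A big A   [S ::= A A A]
A A A big A ⇒ south S S A A big A   [A ::= south S S]
south S S A A big A ⇒ south that S A A big A   [S ::= that]
south that S A A big A ⇒ south that S big A A A big A   [S ::= S big A]
south that S big A A A big A ⇒ south that S big A big A A A big A   [S ::= S big A]
south that S big A big A A A big A ⇒ south that that big A big A A A big A   [S ::= that]
south that that big A big A A A big A ⇒ south that that big big big A A A big A   [A ::= big]
south that that big big big A A A big A ⇒ south that that big big big big A A big A   [A ::= big]
south that that big big big big A A big A ⇒ south that that big big big big big A big A   [A ::= big]
south that that big big big big big A big A ⇒ south that that big big big big big big big A   [A ::= big]
south that that big big big big big big big A ⇒ south that that big big big big big big big big   [A ::= big]

S ⇒ S big A ⇒ A A A big A ⇒ south S S A A big A ⇒ south that S A A big A ⇒ south that S big A A A big A ⇒ south that S big A big A A A big A ⇒ south that that big A big A A A big A ⇒ south that that big big big A A A big A ⇒ south that that big big big big A A big A ⇒ south that that big big big big big A big A ⇒ south that that big big big big big big big A ⇒ south that that big big big big big big big big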